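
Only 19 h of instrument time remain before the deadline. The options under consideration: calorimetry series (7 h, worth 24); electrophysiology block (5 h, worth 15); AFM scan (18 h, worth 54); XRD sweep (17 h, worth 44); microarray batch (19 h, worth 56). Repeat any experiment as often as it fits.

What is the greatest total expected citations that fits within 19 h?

63

By expected citations per h: calorimetry series 3.43, electrophysiology block 3.00, AFM scan 3.00 lead.
2×calorimetry series + electrophysiology block uses 19 of the 19 h and totals 63.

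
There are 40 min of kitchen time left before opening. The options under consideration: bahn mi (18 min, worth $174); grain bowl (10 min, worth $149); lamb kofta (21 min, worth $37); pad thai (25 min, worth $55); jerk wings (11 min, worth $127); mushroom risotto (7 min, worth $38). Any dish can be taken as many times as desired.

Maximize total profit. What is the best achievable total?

596

By profit per min: grain bowl 14.90, jerk wings 11.55, bahn mi 9.67, mushroom risotto 5.43 lead.
Best packing: 4×grain bowl — 40 min, 596 total.
That's the maximum — no swap from here does better than 596.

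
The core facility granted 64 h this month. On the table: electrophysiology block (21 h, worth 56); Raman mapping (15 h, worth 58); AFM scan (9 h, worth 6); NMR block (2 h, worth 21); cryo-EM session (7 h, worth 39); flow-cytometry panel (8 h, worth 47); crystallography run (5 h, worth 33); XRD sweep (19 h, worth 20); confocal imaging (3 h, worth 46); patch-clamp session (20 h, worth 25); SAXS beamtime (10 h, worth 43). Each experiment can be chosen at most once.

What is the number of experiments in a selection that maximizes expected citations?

7

The maximum expected citations within 64 h is 304.
One optimal bundle: electrophysiology block + Raman mapping + NMR block + flow-cytometry panel + crystallography run + confocal imaging + SAXS beamtime (64 h).
Any selection reaching 304 contains exactly 7 experiments.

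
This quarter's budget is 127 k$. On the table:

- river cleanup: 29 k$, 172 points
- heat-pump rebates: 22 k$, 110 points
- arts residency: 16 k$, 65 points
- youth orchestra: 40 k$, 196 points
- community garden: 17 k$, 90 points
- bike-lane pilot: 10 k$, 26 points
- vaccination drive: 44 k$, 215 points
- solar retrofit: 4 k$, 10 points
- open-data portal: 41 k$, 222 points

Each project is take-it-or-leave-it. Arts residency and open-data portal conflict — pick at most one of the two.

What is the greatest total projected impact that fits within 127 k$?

Best packing: river cleanup + youth orchestra + community garden + open-data portal — 127 k$, 680 total.

680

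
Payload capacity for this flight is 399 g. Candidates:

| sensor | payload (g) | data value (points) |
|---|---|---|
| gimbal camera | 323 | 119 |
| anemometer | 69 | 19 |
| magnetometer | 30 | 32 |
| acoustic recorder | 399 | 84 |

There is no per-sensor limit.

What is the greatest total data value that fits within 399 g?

Density check — magnetometer 1.07, gimbal camera 0.37, anemometer 0.28, acoustic recorder 0.21 are the best per g.
The ratio ordering already packs tightly: 13×magnetometer, 390 g, 416.

416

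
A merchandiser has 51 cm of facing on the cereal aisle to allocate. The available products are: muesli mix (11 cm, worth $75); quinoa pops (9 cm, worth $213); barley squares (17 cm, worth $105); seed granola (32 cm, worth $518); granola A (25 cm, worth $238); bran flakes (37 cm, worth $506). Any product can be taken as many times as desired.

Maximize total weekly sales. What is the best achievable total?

The ratio ordering already packs tightly: 5×quinoa pops, 45 cm, 1065.
No other feasible combination exceeds 1065.

1065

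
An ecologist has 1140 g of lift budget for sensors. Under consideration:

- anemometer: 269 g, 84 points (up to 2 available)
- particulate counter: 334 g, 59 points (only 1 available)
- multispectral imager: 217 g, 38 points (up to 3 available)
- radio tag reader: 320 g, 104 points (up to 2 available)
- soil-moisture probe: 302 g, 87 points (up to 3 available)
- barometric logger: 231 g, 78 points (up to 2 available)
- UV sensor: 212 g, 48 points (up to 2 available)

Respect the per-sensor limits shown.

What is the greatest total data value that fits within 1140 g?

Greedy by ratio would take 2×radio tag reader + 2×barometric logger: 1102 g used, total 364.
Dropping barometric logger frees 231 g; slotting in anemometer (269 g) lifts the total to 370 at 1140 g.
That's the maximum — no swap from here does better than 370.

370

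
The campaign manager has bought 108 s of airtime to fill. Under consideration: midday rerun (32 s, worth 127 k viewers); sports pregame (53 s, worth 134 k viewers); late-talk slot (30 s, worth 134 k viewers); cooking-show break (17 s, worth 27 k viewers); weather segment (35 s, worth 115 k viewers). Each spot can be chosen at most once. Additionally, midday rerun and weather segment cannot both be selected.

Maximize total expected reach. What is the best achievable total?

295

Ranking by ratio (expected reach/s): late-talk slot 4.47, midday rerun 3.97, weather segment 3.29.
Taking sports pregame + late-talk slot + cooking-show break: 100 s used, 295 in expected reach.
The closest alternative, midday rerun + sports pregame + cooking-show break, reaches only 288.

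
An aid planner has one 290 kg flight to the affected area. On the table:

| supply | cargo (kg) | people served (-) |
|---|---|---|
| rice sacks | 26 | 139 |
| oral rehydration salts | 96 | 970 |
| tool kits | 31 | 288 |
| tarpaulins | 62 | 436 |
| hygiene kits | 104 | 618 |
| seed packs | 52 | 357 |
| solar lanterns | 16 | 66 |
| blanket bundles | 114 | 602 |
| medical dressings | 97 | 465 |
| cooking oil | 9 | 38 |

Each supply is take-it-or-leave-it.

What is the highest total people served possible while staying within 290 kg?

By people served per kg: oral rehydration salts 10.10, tool kits 9.29, tarpaulins 7.03, seed packs 6.87 lead.
The ratio heuristic lands on rice sacks + oral rehydration salts + tool kits + tarpaulins + seed packs + cooking oil (2228) but leaves 14 kg idle.
Dropping cooking oil frees 9 kg; slotting in solar lanterns (16 kg) lifts the total to 2256 at 283 kg.
Nothing else within 290 kg beats 2256.

2256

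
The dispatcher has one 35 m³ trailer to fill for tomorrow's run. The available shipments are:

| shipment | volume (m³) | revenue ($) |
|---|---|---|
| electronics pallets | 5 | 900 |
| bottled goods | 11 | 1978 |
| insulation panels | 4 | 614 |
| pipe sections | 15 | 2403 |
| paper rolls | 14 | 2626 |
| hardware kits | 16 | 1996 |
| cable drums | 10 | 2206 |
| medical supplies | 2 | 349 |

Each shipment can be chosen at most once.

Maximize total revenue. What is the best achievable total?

6810

Greedy by ratio would take electronics pallets + insulation panels + paper rolls + cable drums + medical supplies: 35 m³ used, total 6695.
Replace electronics pallets and insulation panels and medical supplies with bottled goods: the trade gains 115 net, giving 6810 at 35 m³.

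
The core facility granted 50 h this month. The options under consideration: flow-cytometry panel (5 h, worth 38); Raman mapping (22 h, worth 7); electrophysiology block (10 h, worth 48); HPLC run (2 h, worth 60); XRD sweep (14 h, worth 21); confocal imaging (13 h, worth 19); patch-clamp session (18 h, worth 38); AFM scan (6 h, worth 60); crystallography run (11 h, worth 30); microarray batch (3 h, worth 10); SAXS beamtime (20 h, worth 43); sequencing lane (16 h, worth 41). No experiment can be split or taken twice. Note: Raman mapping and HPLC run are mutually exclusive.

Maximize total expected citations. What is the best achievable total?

277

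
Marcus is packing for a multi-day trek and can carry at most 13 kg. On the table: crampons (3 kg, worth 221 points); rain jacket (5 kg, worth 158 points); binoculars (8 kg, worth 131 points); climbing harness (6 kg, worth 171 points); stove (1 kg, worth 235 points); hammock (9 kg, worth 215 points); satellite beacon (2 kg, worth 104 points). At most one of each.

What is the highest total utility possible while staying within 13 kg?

Density check — stove 235.00, crampons 73.67, satellite beacon 52.00, rain jacket 31.60 are the best per kg.
Filling by ratio: crampons + rain jacket + stove + satellite beacon for 718, with 2 kg left unused.
The 5 kg tied up in rain jacket is better spent on climbing harness — total rises to 731 (12 kg).
Next best is crampons + rain jacket + stove + satellite beacon at 718 (11 kg) — short by 13.

731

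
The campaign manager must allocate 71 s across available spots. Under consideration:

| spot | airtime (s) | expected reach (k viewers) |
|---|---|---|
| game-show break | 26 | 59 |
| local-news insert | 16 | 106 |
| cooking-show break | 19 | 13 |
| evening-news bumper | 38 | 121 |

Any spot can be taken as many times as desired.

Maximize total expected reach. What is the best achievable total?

424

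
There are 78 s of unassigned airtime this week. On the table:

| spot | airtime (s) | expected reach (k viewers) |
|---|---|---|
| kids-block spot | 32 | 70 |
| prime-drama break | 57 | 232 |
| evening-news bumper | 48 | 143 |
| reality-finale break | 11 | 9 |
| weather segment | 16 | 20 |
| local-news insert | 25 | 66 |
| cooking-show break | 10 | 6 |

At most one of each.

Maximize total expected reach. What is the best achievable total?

252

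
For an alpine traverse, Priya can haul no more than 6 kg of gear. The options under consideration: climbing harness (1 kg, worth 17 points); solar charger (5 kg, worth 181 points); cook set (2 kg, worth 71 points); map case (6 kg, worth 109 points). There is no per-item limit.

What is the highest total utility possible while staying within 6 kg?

Density check — solar charger 36.20, cook set 35.50, map case 18.17, climbing harness 17.00 are the best per kg.
Taking the top-ratio items first gives climbing harness + solar charger for 198 (6 kg).
Replace climbing harness and solar charger with 3×cook set: the trade gains 15 net, giving 213 at 6 kg.

213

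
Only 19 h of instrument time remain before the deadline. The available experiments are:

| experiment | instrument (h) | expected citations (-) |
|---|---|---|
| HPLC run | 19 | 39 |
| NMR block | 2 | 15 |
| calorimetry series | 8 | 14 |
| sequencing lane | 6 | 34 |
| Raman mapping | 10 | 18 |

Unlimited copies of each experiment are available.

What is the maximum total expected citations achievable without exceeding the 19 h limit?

135

By expected citations per h: NMR block 7.50, sequencing lane 5.67, HPLC run 2.05, Raman mapping 1.80 lead.
Best packing: 9×NMR block — 18 h, 135 total.
The spare 1 h is too small for any remaining experiment, and no exchange beats 135.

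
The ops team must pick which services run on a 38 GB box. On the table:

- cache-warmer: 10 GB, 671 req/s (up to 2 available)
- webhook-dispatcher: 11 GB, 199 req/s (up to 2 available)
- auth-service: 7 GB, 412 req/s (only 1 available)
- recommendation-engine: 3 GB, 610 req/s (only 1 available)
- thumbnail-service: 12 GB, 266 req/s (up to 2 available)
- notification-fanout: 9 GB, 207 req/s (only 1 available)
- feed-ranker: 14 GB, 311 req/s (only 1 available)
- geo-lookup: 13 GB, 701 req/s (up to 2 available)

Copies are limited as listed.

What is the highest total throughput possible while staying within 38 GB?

Taking the top-ratio services first gives 2×cache-warmer + auth-service + recommendation-engine for 2364 (30 GB).
Dropping auth-service frees 7 GB; slotting in geo-lookup (13 GB) lifts the total to 2653 at 36 GB.
Every other selection either busts 38 GB or exceeds an availability limit or fails to beat 2653.

2653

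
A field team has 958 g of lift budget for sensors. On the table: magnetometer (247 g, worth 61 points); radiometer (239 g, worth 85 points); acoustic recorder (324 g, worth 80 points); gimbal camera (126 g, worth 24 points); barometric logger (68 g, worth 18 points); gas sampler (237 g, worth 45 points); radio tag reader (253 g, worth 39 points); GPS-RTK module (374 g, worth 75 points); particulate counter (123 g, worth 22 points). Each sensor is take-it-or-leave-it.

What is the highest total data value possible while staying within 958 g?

250

Filling by ratio: magnetometer + radiometer + acoustic recorder + barometric logger for 244, with 80 g left unused.
The 68 g tied up in barometric logger is better spent on gimbal camera — total rises to 250 (936 g).
No other feasible combination exceeds 250.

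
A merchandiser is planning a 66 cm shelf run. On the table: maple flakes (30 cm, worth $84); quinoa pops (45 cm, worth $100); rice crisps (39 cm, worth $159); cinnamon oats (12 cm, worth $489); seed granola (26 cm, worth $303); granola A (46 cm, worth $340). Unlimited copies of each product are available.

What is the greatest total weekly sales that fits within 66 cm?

5×cinnamon oats uses 60 of the 66 cm and totals 2445.
Every other selection either busts 66 cm or fails to beat 2445.

2445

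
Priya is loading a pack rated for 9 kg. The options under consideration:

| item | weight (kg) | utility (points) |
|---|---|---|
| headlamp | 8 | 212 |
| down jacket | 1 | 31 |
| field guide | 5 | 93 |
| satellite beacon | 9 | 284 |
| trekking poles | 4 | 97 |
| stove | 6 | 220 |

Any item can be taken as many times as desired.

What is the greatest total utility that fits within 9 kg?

313

3×down jacket + stove uses 9 of the 9 kg and totals 313.
Every other selection either busts 9 kg or fails to beat 313.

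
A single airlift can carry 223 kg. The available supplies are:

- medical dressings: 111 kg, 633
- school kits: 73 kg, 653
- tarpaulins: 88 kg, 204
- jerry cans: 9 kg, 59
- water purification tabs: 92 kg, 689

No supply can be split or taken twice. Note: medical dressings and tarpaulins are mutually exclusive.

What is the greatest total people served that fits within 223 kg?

1401

Density check — school kits 8.95, water purification tabs 7.49, jerry cans 6.56, medical dressings 5.70 are the best per kg.
Taking school kits + jerry cans + water purification tabs: 174 kg used, 1401 in people served.
Next best is medical dressings + jerry cans + water purification tabs at 1381 (212 kg) — short by 20.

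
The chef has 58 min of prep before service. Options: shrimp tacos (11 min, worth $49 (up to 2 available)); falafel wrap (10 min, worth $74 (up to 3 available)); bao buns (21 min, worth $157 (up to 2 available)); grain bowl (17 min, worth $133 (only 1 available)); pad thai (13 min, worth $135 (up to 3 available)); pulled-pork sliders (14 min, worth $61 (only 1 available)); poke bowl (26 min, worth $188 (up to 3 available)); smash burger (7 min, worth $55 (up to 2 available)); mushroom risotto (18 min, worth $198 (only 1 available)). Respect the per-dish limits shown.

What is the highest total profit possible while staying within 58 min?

Best packing: 3×pad thai + mushroom risotto — 57 min, 603 total.
The spare 1 min is too small for any remaining dish, and no exchange beats 603.

603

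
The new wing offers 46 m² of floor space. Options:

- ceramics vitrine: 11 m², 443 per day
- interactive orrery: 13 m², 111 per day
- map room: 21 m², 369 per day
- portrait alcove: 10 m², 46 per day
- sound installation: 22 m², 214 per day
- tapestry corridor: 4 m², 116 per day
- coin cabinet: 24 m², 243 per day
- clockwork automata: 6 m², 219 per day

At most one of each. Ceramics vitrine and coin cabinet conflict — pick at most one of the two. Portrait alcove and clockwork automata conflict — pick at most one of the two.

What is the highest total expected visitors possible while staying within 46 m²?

1147

Ranking by ratio (expected visitors/m²): ceramics vitrine 40.27, clockwork automata 36.50, tapestry corridor 29.00.
Best packing: ceramics vitrine + map room + tapestry corridor + clockwork automata — 42 m², 1147 total.
The spare 4 m² is too small for any remaining exhibit, and no feasible exchange beats 1147.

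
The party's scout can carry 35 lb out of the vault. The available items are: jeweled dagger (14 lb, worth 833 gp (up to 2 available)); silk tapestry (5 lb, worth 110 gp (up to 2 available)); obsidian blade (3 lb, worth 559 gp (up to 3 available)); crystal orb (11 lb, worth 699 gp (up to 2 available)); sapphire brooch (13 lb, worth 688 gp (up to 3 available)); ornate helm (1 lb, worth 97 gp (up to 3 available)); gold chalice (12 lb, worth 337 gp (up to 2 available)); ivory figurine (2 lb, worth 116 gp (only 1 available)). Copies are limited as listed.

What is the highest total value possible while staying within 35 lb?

A density-first pass picks 3×obsidian blade + 2×crystal orb + 3×ornate helm — 3366 at 34 lb.
Replace ornate helm with ivory figurine: the trade gains 19 net, giving 3385 at 35 lb.
Nothing else within 35 lb beats 3385.

3385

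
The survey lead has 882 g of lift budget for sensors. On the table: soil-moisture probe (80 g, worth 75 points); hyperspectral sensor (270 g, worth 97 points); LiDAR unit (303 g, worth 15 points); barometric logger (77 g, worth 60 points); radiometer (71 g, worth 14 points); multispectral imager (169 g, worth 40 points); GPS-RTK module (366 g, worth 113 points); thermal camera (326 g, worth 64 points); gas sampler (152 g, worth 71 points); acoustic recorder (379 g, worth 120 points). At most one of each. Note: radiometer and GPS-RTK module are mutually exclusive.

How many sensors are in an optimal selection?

5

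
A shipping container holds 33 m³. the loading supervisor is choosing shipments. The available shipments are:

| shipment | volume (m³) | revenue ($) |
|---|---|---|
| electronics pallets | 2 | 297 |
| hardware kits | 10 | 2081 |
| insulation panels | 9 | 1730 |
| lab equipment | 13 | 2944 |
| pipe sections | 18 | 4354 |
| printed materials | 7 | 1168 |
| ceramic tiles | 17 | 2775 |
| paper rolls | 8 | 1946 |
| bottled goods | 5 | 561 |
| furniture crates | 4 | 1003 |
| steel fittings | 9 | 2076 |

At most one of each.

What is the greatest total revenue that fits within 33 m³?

7730

By revenue per m³: furniture crates 250.75, paper rolls 243.25, pipe sections 241.89 lead.
Filling by ratio: electronics pallets + pipe sections + paper rolls + furniture crates for 7600, with 1 m³ left unused.
Dropping paper rolls frees 8 m³; slotting in steel fittings (9 m³) lifts the total to 7730 at 33 m³.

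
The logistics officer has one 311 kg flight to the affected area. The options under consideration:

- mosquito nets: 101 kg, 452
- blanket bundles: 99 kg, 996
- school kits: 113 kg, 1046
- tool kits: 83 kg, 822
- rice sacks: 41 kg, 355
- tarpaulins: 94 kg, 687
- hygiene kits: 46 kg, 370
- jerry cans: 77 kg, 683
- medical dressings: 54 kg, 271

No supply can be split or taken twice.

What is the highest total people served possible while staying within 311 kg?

2871

By people served per kg: blanket bundles 10.06, tool kits 9.90, school kits 9.26, jerry cans 8.87 lead.
The ratio heuristic lands on blanket bundles + school kits + tool kits (2864) but leaves 16 kg idle.
The 113 kg tied up in school kits is better spent on hygiene kits + jerry cans — total rises to 2871 (305 kg).
An exhaustive check of the 512 subsets confirms 2871.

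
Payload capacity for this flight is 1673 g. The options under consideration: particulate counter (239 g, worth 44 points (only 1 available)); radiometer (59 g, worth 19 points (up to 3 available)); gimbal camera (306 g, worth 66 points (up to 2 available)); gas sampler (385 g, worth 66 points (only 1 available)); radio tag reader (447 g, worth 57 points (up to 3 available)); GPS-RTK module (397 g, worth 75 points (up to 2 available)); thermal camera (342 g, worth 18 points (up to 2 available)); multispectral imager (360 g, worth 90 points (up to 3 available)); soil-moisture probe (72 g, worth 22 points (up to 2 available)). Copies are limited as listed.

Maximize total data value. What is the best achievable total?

A density-first pass picks particulate counter + 3×radiometer + 3×multispectral imager + 2×soil-moisture probe — 415 at 1640 g.
Dropping particulate counter and radiometer frees 298 g; slotting in gimbal camera (306 g) lifts the total to 418 at 1648 g.
Every other selection either busts 1673 g or exceeds an availability limit or fails to beat 418.

418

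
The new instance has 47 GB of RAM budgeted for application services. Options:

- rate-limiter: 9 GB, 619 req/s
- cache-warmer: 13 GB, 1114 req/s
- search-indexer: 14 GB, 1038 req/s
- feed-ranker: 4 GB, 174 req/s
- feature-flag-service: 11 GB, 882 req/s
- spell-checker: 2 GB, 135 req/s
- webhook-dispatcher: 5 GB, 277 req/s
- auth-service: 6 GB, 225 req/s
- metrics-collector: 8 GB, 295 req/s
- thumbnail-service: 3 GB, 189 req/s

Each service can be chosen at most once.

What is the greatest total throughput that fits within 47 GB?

Best packing: rate-limiter + cache-warmer + search-indexer + feature-flag-service — 47 GB, 3653 total.

3653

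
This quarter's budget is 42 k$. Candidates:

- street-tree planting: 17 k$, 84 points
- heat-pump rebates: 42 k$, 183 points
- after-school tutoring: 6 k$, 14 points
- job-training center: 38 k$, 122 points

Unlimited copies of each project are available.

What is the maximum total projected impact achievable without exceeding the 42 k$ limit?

183

Taking the top-ratio projects first gives 2×street-tree planting + after-school tutoring for 182 (40 k$).
Replace 2×street-tree planting and after-school tutoring with heat-pump rebates: the trade gains 1 net, giving 183 at 42 k$.
No other feasible combination exceeds 183.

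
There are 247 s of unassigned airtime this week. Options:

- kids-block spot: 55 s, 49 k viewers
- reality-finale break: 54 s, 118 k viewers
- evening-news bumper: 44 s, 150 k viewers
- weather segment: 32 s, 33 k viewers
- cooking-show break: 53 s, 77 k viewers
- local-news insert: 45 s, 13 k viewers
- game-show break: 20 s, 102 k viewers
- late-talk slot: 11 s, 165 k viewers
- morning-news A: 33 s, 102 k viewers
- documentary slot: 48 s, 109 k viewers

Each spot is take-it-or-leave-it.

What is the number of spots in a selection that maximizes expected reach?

The maximum expected reach within 247 s is 779.
One optimal bundle: reality-finale break + evening-news bumper + weather segment + game-show break + late-talk slot + morning-news A + documentary slot (242 s).
Every optimal selection uses 7 spots.

7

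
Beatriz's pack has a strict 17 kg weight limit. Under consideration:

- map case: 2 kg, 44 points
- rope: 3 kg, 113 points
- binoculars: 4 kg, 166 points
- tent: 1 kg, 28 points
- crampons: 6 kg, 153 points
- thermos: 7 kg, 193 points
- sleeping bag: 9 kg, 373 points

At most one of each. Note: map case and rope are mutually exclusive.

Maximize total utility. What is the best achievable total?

Rope + binoculars + tent + sleeping bag uses 17 of the 17 kg and totals 680.
Every other selection either busts 17 kg or breaks a pairing rule or fails to beat 680.

680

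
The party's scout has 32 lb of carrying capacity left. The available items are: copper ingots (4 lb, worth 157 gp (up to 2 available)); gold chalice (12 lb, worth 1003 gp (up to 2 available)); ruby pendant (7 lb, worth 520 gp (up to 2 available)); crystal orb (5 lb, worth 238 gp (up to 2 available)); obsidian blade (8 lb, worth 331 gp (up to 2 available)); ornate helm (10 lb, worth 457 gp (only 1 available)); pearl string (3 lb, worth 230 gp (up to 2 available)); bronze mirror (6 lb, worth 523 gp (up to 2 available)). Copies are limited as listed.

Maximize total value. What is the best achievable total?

2569

A density-first pass picks gold chalice + 2×pearl string + 2×bronze mirror — 2509 at 30 lb.
The 6 lb tied up in 2×pearl string is better spent on ruby pendant — total rises to 2569 (31 lb).
The spare 1 lb is too small for any remaining item, and no exchange beats 2569.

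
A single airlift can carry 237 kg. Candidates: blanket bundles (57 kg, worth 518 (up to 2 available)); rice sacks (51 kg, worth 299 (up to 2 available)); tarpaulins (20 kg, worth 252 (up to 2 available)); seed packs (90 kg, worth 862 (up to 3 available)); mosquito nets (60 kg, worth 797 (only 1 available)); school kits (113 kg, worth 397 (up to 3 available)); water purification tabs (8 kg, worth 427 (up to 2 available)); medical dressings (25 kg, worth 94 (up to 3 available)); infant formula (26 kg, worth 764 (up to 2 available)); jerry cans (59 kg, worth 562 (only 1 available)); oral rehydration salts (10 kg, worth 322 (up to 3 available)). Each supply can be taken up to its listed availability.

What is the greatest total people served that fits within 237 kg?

Greedy by ratio would take 2×tarpaulins + mosquito nets + 2×water purification tabs + medical dressings + 2×infant formula + 3×oral rehydration salts: 223 kg used, total 4743.
Dropping tarpaulins and medical dressings frees 45 kg; slotting in jerry cans (59 kg) lifts the total to 4959 at 237 kg.
That's the maximum — no swap from here does better than 4959.

4959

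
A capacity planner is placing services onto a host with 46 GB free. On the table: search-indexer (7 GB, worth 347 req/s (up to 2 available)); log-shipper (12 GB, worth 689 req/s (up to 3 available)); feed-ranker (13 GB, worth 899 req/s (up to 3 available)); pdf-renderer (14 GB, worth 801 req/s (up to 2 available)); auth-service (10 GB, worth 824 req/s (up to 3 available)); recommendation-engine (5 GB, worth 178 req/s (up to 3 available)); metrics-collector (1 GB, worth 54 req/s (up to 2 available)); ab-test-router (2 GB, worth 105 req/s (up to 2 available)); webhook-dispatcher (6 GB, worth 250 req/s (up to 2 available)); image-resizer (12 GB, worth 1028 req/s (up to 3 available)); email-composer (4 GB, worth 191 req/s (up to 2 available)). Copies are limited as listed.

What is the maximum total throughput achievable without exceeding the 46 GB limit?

3908

Best packing: auth-service + 3×image-resizer — 46 GB, 3908 total.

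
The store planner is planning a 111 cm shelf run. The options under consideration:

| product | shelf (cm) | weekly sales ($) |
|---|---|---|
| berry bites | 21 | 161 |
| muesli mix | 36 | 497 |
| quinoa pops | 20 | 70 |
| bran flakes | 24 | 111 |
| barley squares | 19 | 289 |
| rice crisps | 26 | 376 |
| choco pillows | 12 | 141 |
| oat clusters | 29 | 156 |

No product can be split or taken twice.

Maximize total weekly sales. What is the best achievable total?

Greedy by ratio would take muesli mix + barley squares + rice crisps + choco pillows: 93 cm used, total 1303.
Replace choco pillows with berry bites: the trade gains 20 net, giving 1323 at 102 cm.
An exhaustive check of the 256 subsets confirms 1323.

1323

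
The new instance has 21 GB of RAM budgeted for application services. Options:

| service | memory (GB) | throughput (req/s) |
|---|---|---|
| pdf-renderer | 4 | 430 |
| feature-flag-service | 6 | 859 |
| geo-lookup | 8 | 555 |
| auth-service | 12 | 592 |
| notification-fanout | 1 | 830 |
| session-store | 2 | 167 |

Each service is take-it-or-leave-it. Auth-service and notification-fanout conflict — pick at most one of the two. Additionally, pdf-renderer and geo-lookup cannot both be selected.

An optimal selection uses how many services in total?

4

The maximum throughput within 21 GB is 2411.
One optimal bundle: feature-flag-service + geo-lookup + notification-fanout + session-store (17 GB).
All optima have 4 services.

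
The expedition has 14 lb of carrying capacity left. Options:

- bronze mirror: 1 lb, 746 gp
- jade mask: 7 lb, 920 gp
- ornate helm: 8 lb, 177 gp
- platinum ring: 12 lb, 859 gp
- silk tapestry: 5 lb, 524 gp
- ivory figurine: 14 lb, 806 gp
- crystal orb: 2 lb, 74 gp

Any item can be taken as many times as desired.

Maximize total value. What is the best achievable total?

10444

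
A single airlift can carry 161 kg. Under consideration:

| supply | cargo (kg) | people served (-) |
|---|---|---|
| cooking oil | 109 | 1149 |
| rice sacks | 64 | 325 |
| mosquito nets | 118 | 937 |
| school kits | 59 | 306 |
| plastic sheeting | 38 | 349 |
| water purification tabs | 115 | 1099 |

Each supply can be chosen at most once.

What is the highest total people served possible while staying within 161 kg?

1498

The ratio ordering already packs tightly: cooking oil + plastic sheeting, 147 kg, 1498.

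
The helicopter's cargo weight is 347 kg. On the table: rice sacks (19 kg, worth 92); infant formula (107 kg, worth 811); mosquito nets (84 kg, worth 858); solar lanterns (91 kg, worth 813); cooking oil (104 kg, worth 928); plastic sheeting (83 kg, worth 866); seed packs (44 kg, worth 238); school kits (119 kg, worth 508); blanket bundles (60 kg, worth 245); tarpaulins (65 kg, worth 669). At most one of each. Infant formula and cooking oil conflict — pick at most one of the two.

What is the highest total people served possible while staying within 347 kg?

Taking the top-ratio supplies first gives rice sacks + mosquito nets + solar lanterns + plastic sheeting + tarpaulins for 3298 (342 kg).
The 110 kg tied up in rice sacks and solar lanterns is better spent on cooking oil — total rises to 3321 (336 kg).
Runner-up rice sacks + mosquito nets + solar lanterns + plastic sheeting + tarpaulins tops out at 3298.

3321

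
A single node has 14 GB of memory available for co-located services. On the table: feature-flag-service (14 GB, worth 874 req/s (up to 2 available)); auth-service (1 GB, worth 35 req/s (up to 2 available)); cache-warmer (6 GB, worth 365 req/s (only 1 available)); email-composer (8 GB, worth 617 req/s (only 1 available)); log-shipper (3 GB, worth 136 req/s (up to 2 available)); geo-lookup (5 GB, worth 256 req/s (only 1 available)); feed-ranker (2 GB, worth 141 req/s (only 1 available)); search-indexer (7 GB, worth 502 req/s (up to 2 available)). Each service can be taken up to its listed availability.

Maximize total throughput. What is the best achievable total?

A density-first pass picks auth-service + email-composer + log-shipper + feed-ranker — 929 at 14 GB.
But 2×search-indexer fits in 14 GB and reaches 1004.
No other feasible combination exceeds 1004.

1004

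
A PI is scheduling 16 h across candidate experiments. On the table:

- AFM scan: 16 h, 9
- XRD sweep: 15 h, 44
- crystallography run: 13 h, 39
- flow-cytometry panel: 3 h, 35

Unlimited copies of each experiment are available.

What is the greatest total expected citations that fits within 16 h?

5×flow-cytometry panel uses 15 of the 16 h and totals 175.

175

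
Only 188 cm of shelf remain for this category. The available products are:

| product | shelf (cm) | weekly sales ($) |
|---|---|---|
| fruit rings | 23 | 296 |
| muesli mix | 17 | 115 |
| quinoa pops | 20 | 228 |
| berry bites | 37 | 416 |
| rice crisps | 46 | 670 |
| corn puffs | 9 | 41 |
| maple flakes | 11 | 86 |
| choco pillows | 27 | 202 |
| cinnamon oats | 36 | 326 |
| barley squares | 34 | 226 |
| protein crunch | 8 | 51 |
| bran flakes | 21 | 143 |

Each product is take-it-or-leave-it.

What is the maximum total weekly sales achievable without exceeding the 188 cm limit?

2102

Greedy by ratio would take fruit rings + quinoa pops + berry bites + rice crisps + maple flakes + cinnamon oats + protein crunch: 181 cm used, total 2073.
The 11 cm tied up in maple flakes is better spent on muesli mix — total rises to 2102 (187 cm).
An exhaustive check of the 4096 subsets confirms 2102.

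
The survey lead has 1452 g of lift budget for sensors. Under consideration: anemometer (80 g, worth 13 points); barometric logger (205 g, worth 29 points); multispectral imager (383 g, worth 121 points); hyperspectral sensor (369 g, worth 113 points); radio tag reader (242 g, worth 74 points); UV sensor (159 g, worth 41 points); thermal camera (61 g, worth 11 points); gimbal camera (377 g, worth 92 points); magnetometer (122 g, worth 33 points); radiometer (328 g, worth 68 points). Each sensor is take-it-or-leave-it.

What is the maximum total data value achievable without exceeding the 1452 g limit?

Greedy by ratio would take anemometer + multispectral imager + hyperspectral sensor + radio tag reader + UV sensor + thermal camera + magnetometer: 1416 g used, total 406.
Dropping UV sensor and thermal camera and magnetometer frees 342 g; slotting in gimbal camera (377 g) lifts the total to 413 at 1451 g.
An exhaustive check of the 1024 subsets confirms 413.

413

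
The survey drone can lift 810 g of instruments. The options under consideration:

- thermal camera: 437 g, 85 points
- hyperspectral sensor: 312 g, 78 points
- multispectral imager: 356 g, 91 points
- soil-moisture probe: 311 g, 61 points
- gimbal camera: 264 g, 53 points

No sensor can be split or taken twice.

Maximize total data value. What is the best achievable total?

Ranking by ratio (data value/g): multispectral imager 0.26, hyperspectral sensor 0.25, gimbal camera 0.20, soil-moisture probe 0.20.
The ratio heuristic lands on hyperspectral sensor + multispectral imager (169) but leaves 142 g idle.
Replace hyperspectral sensor with thermal camera: the trade gains 7 net, giving 176 at 793 g.
Next best is hyperspectral sensor + multispectral imager at 169 (668 g) — short by 7.

176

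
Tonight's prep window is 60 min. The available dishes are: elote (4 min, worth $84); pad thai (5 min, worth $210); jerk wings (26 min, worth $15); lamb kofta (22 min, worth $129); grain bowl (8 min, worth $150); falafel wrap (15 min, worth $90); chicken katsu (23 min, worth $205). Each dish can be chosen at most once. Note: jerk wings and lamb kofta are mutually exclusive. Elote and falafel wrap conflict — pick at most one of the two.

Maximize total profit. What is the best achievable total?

694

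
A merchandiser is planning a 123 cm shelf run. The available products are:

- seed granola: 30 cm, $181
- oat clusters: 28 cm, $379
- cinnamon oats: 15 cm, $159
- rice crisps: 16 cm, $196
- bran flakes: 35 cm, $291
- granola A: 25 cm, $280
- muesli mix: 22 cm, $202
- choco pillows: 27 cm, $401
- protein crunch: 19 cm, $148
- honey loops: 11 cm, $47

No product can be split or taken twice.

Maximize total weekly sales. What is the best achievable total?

1462

Ranking by ratio (weekly sales/cm): choco pillows 14.85, oat clusters 13.54, rice crisps 12.25, granola A 11.20.
Oat clusters + cinnamon oats + rice crisps + granola A + choco pillows + honey loops uses 122 of the 123 cm and totals 1462.
Runner-up oat clusters + rice crisps + granola A + muesli mix + choco pillows tops out at 1458.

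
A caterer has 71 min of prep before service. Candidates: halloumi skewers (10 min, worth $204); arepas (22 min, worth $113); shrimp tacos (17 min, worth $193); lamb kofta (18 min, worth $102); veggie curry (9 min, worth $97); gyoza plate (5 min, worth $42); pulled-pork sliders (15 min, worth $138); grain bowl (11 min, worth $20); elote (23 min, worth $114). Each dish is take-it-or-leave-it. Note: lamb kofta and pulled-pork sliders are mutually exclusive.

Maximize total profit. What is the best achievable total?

Taking halloumi skewers + shrimp tacos + veggie curry + gyoza plate + pulled-pork sliders + grain bowl: 67 min used, 694 in profit.

694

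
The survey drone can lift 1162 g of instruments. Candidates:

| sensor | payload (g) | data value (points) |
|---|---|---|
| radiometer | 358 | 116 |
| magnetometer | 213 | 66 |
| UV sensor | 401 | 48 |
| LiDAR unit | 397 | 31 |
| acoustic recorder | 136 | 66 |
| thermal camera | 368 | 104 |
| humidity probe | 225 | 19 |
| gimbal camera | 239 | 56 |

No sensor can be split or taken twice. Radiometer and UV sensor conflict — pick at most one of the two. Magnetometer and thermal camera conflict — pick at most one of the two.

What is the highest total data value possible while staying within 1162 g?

342

Best packing: radiometer + acoustic recorder + thermal camera + gimbal camera — 1101 g, 342 total.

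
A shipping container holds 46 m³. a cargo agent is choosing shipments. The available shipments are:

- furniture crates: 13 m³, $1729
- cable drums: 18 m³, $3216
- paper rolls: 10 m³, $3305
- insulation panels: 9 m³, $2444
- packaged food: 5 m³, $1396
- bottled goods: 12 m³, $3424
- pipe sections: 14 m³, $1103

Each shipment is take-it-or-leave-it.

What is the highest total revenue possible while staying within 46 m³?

11341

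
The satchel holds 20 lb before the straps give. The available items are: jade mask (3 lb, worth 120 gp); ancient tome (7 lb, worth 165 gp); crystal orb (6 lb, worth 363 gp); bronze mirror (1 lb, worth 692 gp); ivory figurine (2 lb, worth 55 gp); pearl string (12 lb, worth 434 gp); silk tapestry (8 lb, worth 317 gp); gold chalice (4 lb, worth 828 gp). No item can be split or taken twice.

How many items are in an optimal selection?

Best achievable value is 2200.
One optimal bundle: crystal orb + bronze mirror + silk tapestry + gold chalice (19 lb).
Any selection reaching 2200 contains exactly 4 items.

4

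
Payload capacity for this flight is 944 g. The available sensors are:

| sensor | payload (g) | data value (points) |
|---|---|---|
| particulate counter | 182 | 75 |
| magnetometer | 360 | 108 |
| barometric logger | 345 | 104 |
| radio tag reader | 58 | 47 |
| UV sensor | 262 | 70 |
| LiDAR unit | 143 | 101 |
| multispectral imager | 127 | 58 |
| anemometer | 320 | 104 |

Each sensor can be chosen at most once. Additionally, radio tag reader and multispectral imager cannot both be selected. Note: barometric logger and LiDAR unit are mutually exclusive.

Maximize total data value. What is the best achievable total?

360

Magnetometer + radio tag reader + LiDAR unit + anemometer uses 881 of the 944 g and totals 360.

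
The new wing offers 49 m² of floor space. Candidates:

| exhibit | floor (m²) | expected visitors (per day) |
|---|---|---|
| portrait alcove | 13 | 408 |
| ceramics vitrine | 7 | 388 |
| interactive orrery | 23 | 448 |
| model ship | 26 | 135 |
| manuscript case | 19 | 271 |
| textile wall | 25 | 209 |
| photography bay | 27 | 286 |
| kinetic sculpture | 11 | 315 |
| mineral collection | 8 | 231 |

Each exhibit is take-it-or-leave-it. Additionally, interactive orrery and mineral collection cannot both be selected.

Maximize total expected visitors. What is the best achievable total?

1342

By expected visitors per m²: ceramics vitrine 55.43, portrait alcove 31.38, mineral collection 28.88 lead.
Portrait alcove + ceramics vitrine + kinetic sculpture + mineral collection uses 39 of the 49 m² and totals 1342.
That's the maximum — no feasible swap from here does better than 1342.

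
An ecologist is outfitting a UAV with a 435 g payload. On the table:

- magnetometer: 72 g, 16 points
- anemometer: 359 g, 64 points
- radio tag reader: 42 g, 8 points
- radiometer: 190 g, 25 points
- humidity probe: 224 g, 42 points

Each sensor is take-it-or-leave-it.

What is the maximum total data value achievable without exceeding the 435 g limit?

80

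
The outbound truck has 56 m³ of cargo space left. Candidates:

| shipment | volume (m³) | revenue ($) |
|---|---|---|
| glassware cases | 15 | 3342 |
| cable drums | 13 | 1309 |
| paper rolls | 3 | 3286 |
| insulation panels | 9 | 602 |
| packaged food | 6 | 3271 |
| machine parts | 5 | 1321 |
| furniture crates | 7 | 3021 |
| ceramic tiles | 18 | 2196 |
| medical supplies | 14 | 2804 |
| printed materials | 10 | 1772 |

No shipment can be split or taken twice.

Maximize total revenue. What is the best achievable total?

A density-first pass picks glassware cases + paper rolls + packaged food + machine parts + furniture crates + medical supplies — 17045 at 50 m³.
The 5 m³ tied up in machine parts is better spent on printed materials — total rises to 17496 (55 m³).
Runner-up glassware cases + paper rolls + packaged food + machine parts + furniture crates + medical supplies tops out at 17045.

17496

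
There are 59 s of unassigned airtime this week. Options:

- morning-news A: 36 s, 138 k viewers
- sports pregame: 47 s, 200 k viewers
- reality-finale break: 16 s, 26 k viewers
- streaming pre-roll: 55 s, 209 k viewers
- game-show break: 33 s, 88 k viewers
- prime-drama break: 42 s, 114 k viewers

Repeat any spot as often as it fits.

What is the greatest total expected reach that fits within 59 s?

Ranking by ratio (expected reach/s): sports pregame 4.26, morning-news A 3.83, streaming pre-roll 3.80.
The ratio heuristic lands on sports pregame (200) but leaves 12 s idle.
Replace sports pregame with streaming pre-roll: the trade gains 9 net, giving 209 at 55 s.
Every other selection either busts 59 s or fails to beat 209.

209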